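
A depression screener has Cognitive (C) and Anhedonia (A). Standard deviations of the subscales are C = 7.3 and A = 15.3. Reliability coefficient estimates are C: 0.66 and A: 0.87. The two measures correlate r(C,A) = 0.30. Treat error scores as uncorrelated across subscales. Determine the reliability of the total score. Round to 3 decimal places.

Var(C+A) = 7.3² + 15.3² + 2·[7.3·15.3·0.30] = 287.38 + 67.014 = 354.394.
Because errors are independent across components, Cov(Tᵢ,Tⱼ) = Cov(Xᵢ,Xⱼ); the off-diagonal part of the true-score variance is the same as above.
True-score variance = [7.3²·0.66 + 15.3²·0.87] + 67.014 = 238.83 + 67.014 = 305.844.
Reliability = 305.844 / 354.394 = 0.863.

0.863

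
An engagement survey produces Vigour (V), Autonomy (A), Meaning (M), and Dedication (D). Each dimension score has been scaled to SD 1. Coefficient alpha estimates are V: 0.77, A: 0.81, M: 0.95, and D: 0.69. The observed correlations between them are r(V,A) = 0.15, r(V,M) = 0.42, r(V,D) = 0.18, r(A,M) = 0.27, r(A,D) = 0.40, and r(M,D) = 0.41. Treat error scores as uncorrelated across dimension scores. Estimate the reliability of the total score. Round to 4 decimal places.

Var(V+A+M+D) = 4 + 2·[0.15 + 0.42 + 0.18 + 0.27 + 0.40 + 0.41] = 4 + 3.66 = 7.66.
With uncorrelated errors the cross-covariances are all true-score covariance, so they carry over unchanged; only the diagonal terms shrink to ρᵢσᵢ².
True-score variance = [0.77 + 0.81 + 0.95 + 0.69] + 3.66 = 3.22 + 3.66 = 6.88.
Reliability = 6.88 / 7.66 = 0.8982.

0.8982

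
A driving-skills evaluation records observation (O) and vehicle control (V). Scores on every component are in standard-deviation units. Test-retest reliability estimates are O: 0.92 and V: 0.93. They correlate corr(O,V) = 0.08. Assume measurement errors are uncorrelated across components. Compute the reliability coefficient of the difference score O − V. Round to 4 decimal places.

0.9185

Var(O−V) = 1 + 1 − 2·0.08 = 2 − 0.16 = 1.84.
Because errors are independent across components, Cov(Tᵢ,Tⱼ) = Cov(Xᵢ,Xⱼ); the off-diagonal part of the true-score variance is the same as above.
True-score variance = [0.92 + 0.93] − 0.16 = 1.85 − 0.16 = 1.69.
Reliability = 1.69 / 1.84 = 0.9185.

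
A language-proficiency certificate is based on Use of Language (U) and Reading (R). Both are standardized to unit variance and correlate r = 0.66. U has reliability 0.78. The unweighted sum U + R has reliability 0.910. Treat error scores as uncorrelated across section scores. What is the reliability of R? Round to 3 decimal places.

Var(U+R) = 2 + 2·0.66 = 3.320.
True-score variance = ρ_U + ρ_R + 2·0.66, so 0.910 = (0.78 + ρ_R + 1.32) / 3.320.
ρ_R = 0.910·3.320 − 0.78 − 1.32 = 0.921.

0.921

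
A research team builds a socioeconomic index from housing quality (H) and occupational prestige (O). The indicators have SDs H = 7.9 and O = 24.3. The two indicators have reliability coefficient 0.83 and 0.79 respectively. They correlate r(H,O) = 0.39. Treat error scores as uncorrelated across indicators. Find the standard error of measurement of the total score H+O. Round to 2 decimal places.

11.60

Var(total) = 652.9 + 149.737 = 802.637.
True-score variance = 518.287 + 149.737 = 668.024, so reliability = 0.8323.
Error variance = 802.637 − 668.024 = 134.613; SEM = √134.613 = 11.60.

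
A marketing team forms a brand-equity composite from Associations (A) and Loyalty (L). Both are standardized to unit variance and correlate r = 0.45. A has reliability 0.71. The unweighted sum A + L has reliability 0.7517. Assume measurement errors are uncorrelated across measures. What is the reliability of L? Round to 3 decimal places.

Var(A+L) = 2 + 2·0.45 = 2.900.
True-score variance = ρ_A + ρ_L + 2·0.45, so 0.7517 = (0.71 + ρ_L + 0.90) / 2.900.
ρ_L = 0.7517·2.900 − 0.71 − 0.90 = 0.570.

0.570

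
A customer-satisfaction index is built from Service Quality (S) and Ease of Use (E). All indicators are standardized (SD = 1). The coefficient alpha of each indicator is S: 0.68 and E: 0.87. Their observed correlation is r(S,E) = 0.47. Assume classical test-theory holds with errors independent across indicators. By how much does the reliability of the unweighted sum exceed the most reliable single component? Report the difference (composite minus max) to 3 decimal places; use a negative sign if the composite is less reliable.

Var(sum) = 2 + 0.94 = 2.94; true-score variance = 1.55 + 0.94 = 2.49; composite reliability = 0.8469.
Max component reliability = 0.8700.
Difference = 0.8469 − 0.8700 = -0.023.

-0.023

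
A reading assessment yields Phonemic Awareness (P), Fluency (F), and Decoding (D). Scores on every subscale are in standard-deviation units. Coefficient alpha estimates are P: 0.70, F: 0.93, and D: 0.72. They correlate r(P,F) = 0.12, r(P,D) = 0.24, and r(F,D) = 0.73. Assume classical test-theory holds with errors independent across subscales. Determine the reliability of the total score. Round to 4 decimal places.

Var(P+F+D) = 3 + 2·[0.12 + 0.24 + 0.73] = 3 + 2.18 = 5.18.
With uncorrelated errors the cross-covariances are all true-score covariance, so they carry over unchanged; only the diagonal terms shrink to ρᵢσᵢ².
True-score variance = [0.70 + 0.93 + 0.72] + 2.18 = 2.35 + 2.18 = 4.53.
Reliability = 4.53 / 5.18 = 0.8745.

0.8745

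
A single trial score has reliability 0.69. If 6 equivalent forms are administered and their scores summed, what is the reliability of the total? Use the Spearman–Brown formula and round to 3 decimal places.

ρ_k = kρ / (1 + (k−1)ρ) = 6·0.69 / (1 + 5·0.69) = 4.140 / 4.450 = 0.930.

0.930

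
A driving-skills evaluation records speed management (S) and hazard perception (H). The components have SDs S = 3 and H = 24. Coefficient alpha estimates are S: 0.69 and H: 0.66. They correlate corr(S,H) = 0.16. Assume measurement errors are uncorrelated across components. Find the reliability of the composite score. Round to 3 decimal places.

0.673

Var(S+H) = 3² + 24² + 2·[3·24·0.16] = 585 + 23.04 = 608.04.
Under uncorrelated errors the observed covariances equal the true-score covariances, so only the own-variance terms attenuate.
True-score variance = [3²·0.69 + 24²·0.66] + 23.04 = 386.37 + 23.04 = 409.41.
Reliability = 409.41 / 608.04 = 0.673.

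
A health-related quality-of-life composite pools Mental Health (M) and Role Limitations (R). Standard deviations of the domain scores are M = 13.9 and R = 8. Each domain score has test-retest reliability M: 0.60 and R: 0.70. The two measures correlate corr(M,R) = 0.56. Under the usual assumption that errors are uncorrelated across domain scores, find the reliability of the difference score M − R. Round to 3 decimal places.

Var(M−R) = 13.9² + 8² − 2·13.9·8·0.56 = 257.21 − 124.544 = 132.666.
Under uncorrelated errors the observed covariances equal the true-score covariances, so only the own-variance terms attenuate.
True-score variance = [13.9²·0.60 + 8²·0.70] − 124.544 = 160.726 − 124.544 = 36.182.
Reliability = 36.182 / 132.666 = 0.273.

0.273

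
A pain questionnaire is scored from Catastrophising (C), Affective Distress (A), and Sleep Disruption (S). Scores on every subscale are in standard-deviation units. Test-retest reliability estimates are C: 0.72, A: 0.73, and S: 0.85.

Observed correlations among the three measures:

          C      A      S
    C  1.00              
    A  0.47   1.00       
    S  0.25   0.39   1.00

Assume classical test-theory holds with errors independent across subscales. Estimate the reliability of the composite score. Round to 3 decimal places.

Var(C+A+S) = 3 + 2·[0.47 + 0.25 + 0.39] = 3 + 2.22 = 5.22.
Under uncorrelated errors the observed covariances equal the true-score covariances, so only the own-variance terms attenuate.
True-score variance = [0.72 + 0.73 + 0.85] + 2.22 = 2.3 + 2.22 = 4.52.
Reliability = 4.52 / 5.22 = 0.866.

0.866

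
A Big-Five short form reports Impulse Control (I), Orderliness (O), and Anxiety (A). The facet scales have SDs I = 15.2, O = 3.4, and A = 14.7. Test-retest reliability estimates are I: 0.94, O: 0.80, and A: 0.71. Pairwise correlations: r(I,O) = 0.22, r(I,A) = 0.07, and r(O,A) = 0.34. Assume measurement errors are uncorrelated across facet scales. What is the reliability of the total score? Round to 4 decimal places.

0.8558

Var(I+O+A) = 15.2² + 3.4² + 14.7² + 2·[15.2·3.4·0.22 + 15.2·14.7·0.07 + 3.4·14.7·0.34] = 458.69 + 88.0072 = 546.697.
Under uncorrelated errors the observed covariances equal the true-score covariances, so only the own-variance terms attenuate.
True-score variance = [15.2²·0.94 + 3.4²·0.80 + 14.7²·0.71] + 88.0072 = 379.849 + 88.0072 = 467.857.
Reliability = 467.857 / 546.697 = 0.8558.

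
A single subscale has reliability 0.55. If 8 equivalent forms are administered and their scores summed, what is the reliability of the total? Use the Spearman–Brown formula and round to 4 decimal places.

0.9072

ρ_k = kρ / (1 + (k−1)ρ) = 8·0.55 / (1 + 7·0.55) = 4.400 / 4.850 = 0.9072.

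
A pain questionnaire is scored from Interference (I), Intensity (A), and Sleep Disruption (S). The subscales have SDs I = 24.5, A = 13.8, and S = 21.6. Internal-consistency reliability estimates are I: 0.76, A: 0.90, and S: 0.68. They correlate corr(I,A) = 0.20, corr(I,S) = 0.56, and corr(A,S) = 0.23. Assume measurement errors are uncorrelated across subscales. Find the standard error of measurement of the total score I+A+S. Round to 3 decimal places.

17.675

Var(total) = 1257.25 + 865.061 = 2122.31.
True-score variance = 944.847 + 865.061 = 1809.91, so reliability = 0.8528.
Error variance = 2122.31 − 1809.91 = 312.403; SEM = √312.403 = 17.675.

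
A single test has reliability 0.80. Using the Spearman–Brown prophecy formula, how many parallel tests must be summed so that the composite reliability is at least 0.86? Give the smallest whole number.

k ≥ ρ*(1−ρ₁)/(ρ₁(1−ρ*)) = 0.86·0.20 / (0.80·0.14) = 1.536.
Smallest integer k = 2.

2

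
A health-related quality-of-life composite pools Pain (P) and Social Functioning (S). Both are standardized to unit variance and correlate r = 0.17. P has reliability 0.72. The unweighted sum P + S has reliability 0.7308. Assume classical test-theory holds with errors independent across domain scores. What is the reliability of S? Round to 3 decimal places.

0.650

Var(P+S) = 2 + 2·0.17 = 2.340.
True-score variance = ρ_P + ρ_S + 2·0.17, so 0.7308 = (0.72 + ρ_S + 0.34) / 2.340.
ρ_S = 0.7308·2.340 − 0.72 − 0.34 = 0.650.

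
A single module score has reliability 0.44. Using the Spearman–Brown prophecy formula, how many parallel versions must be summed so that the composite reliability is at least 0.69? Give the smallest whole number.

3

k ≥ ρ*(1−ρ₁)/(ρ₁(1−ρ*)) = 0.69·0.56 / (0.44·0.31) = 2.833.
Smallest integer k = 3.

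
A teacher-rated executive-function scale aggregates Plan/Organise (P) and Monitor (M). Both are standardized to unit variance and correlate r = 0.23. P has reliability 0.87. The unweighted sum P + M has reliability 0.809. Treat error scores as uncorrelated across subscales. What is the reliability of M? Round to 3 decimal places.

0.660

Var(P+M) = 2 + 2·0.23 = 2.460.
True-score variance = ρ_P + ρ_M + 2·0.23, so 0.809 = (0.87 + ρ_M + 0.46) / 2.460.
ρ_M = 0.809·2.460 − 0.87 − 0.46 = 0.660.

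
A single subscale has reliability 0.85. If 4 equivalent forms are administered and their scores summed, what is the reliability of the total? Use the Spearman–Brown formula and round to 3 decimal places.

0.958

ρ_k = kρ / (1 + (k−1)ρ) = 4·0.85 / (1 + 3·0.85) = 3.400 / 3.550 = 0.958.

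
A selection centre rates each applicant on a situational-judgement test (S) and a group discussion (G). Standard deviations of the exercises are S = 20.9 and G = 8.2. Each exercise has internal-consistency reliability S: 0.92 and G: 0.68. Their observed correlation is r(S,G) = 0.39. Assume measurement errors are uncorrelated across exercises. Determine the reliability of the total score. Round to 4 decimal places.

Var(S+G) = 20.9² + 8.2² + 2·[20.9·8.2·0.39] = 504.05 + 133.676 = 637.726.
Because errors are independent across components, Cov(Tᵢ,Tⱼ) = Cov(Xᵢ,Xⱼ); the off-diagonal part of the true-score variance is the same as above.
True-score variance = [20.9²·0.92 + 8.2²·0.68] + 133.676 = 447.588 + 133.676 = 581.265.
Reliability = 581.265 / 637.726 = 0.9115.

0.9115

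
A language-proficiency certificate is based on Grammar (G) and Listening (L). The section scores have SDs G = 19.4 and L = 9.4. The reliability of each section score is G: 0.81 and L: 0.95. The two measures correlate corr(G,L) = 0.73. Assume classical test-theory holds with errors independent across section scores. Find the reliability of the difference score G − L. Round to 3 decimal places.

0.617

Var(G−L) = 19.4² + 9.4² − 2·19.4·9.4·0.73 = 464.72 − 266.246 = 198.474.
With uncorrelated errors the cross-covariances are all true-score covariance, so they carry over unchanged; only the diagonal terms shrink to ρᵢσᵢ².
True-score variance = [19.4²·0.81 + 9.4²·0.95] − 266.246 = 388.794 − 266.246 = 122.548.
Reliability = 122.548 / 198.474 = 0.617.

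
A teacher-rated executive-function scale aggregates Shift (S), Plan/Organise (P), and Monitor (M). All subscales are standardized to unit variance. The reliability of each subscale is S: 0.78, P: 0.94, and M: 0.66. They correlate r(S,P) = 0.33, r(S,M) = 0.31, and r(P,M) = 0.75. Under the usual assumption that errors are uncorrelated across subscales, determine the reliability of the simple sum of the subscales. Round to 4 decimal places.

0.8927

Var(S+P+M) = 3 + 2·[0.33 + 0.31 + 0.75] = 3 + 2.78 = 5.78.
Because errors are independent across components, Cov(Tᵢ,Tⱼ) = Cov(Xᵢ,Xⱼ); the off-diagonal part of the true-score variance is the same as above.
True-score variance = [0.78 + 0.94 + 0.66] + 2.78 = 2.38 + 2.78 = 5.16.
Reliability = 5.16 / 5.78 = 0.8927.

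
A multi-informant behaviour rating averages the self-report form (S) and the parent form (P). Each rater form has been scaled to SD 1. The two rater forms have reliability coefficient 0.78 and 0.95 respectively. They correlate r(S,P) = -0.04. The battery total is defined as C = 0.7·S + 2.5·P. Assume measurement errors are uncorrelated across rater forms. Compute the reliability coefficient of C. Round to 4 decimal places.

0.9363

Var(C) = 0.7² + 2.5² + 2·[1.75·(-0.04)] = 6.74 − 0.14 = 6.6.
Because errors are independent across components, Cov(Tᵢ,Tⱼ) = Cov(Xᵢ,Xⱼ); the off-diagonal part of the true-score variance is the same as above.
True-score variance = [0.7²·0.78 + 2.5²·0.95] − 0.14 = 6.3197 − 0.14 = 6.1797.
Reliability = 6.1797 / 6.6 = 0.9363.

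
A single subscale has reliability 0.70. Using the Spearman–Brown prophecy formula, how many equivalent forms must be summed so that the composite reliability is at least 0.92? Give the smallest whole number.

5

k ≥ ρ*(1−ρ₁)/(ρ₁(1−ρ*)) = 0.92·0.30 / (0.70·0.08) = 4.929.
Smallest integer k = 5.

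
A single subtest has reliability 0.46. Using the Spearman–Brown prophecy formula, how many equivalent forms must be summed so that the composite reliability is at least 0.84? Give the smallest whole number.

k ≥ ρ*(1−ρ₁)/(ρ₁(1−ρ*)) = 0.84·0.54 / (0.46·0.16) = 6.163.
Smallest integer k = 7.

7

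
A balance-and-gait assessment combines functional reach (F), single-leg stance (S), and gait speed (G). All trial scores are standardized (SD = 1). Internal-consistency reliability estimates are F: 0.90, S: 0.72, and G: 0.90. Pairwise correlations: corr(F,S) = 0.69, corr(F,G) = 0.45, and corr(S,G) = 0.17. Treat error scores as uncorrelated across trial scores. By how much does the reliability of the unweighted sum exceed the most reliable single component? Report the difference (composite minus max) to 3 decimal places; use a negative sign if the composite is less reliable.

0.015

Var(sum) = 3 + 2.62 = 5.62; true-score variance = 2.52 + 2.62 = 5.14; composite reliability = 0.9146.
Max component reliability = 0.9000.
Difference = 0.9146 − 0.9000 = 0.015.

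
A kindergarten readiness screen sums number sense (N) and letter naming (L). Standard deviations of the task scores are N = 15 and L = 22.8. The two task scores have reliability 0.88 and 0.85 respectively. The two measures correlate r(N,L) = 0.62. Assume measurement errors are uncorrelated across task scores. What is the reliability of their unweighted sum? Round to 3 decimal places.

Var(N+L) = 15² + 22.8² + 2·[15·22.8·0.62] = 744.84 + 424.08 = 1168.92.
With uncorrelated errors the cross-covariances are all true-score covariance, so they carry over unchanged; only the diagonal terms shrink to ρᵢσᵢ².
True-score variance = [15²·0.88 + 22.8²·0.85] + 424.08 = 639.864 + 424.08 = 1063.94.
Reliability = 1063.94 / 1168.92 = 0.910.

0.910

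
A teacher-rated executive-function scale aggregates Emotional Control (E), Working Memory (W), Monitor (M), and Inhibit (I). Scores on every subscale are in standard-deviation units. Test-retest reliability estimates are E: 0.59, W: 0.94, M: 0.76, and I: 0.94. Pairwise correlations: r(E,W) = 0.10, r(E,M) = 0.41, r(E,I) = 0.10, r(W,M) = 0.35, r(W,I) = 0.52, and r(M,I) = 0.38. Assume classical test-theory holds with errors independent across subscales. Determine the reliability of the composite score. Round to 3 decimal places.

0.900

Var(E+W+M+I) = 4 + 2·[0.10 + 0.41 + 0.10 + 0.35 + 0.52 + 0.38] = 4 + 3.72 = 7.72.
Under uncorrelated errors the observed covariances equal the true-score covariances, so only the own-variance terms attenuate.
True-score variance = [0.59 + 0.94 + 0.76 + 0.94] + 3.72 = 3.23 + 3.72 = 6.95.
Reliability = 6.95 / 7.72 = 0.900.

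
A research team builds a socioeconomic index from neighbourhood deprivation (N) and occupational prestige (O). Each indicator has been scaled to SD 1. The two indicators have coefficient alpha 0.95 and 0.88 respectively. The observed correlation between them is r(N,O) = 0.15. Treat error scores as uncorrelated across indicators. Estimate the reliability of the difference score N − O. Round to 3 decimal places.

Var(N−O) = 1 + 1 − 2·0.15 = 2 − 0.3 = 1.7.
Under uncorrelated errors the observed covariances equal the true-score covariances, so only the own-variance terms attenuate.
True-score variance = [0.95 + 0.88] − 0.3 = 1.83 − 0.3 = 1.53.
Reliability = 1.53 / 1.7 = 0.900.

0.900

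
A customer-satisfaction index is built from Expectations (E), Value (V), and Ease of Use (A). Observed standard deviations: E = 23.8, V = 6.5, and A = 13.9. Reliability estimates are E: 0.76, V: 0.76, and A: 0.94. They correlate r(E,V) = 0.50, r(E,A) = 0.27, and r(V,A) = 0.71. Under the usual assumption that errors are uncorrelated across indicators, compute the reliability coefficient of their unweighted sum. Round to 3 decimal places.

Var(E+V+A) = 23.8² + 6.5² + 13.9² + 2·[23.8·6.5·0.50 + 23.8·13.9·0.27 + 6.5·13.9·0.71] = 801.9 + 461.64 = 1263.54.
With uncorrelated errors the cross-covariances are all true-score covariance, so they carry over unchanged; only the diagonal terms shrink to ρᵢσᵢ².
True-score variance = [23.8²·0.76 + 6.5²·0.76 + 13.9²·0.94] + 461.64 = 644.222 + 461.64 = 1105.86.
Reliability = 1105.86 / 1263.54 = 0.875.

0.875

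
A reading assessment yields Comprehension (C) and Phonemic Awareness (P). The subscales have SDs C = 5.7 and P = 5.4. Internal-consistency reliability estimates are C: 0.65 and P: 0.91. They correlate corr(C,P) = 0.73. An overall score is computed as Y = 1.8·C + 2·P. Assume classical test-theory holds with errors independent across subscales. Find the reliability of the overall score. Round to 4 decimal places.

Var(Y) = 1.8²·5.7² + 2²·5.4² + 2·[3.6·5.7·5.4·0.73] = 221.908 + 161.78 = 383.687.
Because errors are independent across components, Cov(Tᵢ,Tⱼ) = Cov(Xᵢ,Xⱼ); the off-diagonal part of the true-score variance is the same as above.
True-score variance = [1.8²·5.7²·0.65 + 2²·5.4²·0.91] + 161.78 = 174.566 + 161.78 = 336.346.
Reliability = 336.346 / 383.687 = 0.8766.

0.8766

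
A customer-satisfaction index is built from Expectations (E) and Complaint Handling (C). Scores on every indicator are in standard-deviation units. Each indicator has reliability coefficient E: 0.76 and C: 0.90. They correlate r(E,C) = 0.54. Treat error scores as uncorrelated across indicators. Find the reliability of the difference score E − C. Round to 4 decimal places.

0.6304

Var(E−C) = 1 + 1 − 2·0.54 = 2 − 1.08 = 0.92.
Under uncorrelated errors the observed covariances equal the true-score covariances, so only the own-variance terms attenuate.
True-score variance = [0.76 + 0.90] − 1.08 = 1.66 − 1.08 = 0.58.
Reliability = 0.58 / 0.92 = 0.6304.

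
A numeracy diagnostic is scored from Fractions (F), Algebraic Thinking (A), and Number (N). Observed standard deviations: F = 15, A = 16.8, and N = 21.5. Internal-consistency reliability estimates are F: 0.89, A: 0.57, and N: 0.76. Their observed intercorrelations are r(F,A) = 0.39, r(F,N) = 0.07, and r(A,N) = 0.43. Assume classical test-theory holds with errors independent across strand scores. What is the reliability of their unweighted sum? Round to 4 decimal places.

0.8311

Var(F+A+N) = 15² + 16.8² + 21.5² + 2·[15·16.8·0.39 + 15·21.5·0.07 + 16.8·21.5·0.43] = 969.49 + 552.342 = 1521.83.
Under uncorrelated errors the observed covariances equal the true-score covariances, so only the own-variance terms attenuate.
True-score variance = [15²·0.89 + 16.8²·0.57 + 21.5²·0.76] + 552.342 = 712.437 + 552.342 = 1264.78.
Reliability = 1264.78 / 1521.83 = 0.8311.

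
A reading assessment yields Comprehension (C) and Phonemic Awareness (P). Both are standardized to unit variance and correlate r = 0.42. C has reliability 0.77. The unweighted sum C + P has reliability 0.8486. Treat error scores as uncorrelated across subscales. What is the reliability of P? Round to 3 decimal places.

Var(C+P) = 2 + 2·0.42 = 2.840.
True-score variance = ρ_C + ρ_P + 2·0.42, so 0.8486 = (0.77 + ρ_P + 0.84) / 2.840.
ρ_P = 0.8486·2.840 − 0.77 − 0.84 = 0.800.

0.800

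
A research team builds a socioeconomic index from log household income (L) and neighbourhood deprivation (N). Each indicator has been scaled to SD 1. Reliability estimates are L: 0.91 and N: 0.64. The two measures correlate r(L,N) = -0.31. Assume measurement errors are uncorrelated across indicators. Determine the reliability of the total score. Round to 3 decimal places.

Var(L+N) = 2 + 2·[(-0.31)] = 2 − 0.62 = 1.38.
With uncorrelated errors the cross-covariances are all true-score covariance, so they carry over unchanged; only the diagonal terms shrink to ρᵢσᵢ².
True-score variance = [0.91 + 0.64] − 0.62 = 1.55 − 0.62 = 0.93.
Reliability = 0.93 / 1.38 = 0.674.

0.674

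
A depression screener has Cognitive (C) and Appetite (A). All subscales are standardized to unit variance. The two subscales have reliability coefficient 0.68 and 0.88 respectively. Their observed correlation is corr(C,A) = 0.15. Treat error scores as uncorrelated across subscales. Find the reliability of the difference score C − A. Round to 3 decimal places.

0.741

Var(C−A) = 1 + 1 − 2·0.15 = 2 − 0.3 = 1.7.
Because errors are independent across components, Cov(Tᵢ,Tⱼ) = Cov(Xᵢ,Xⱼ); the off-diagonal part of the true-score variance is the same as above.
True-score variance = [0.68 + 0.88] − 0.3 = 1.56 − 0.3 = 1.26.
Reliability = 1.26 / 1.7 = 0.741.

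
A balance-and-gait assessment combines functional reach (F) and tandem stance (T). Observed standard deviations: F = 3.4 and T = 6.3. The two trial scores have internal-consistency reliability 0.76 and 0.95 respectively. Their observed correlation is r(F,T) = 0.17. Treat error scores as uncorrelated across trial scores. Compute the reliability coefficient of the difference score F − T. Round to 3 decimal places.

Var(F−T) = 3.4² + 6.3² − 2·3.4·6.3·0.17 = 51.25 − 7.2828 = 43.9672.
With uncorrelated errors the cross-covariances are all true-score covariance, so they carry over unchanged; only the diagonal terms shrink to ρᵢσᵢ².
True-score variance = [3.4²·0.76 + 6.3²·0.95] − 7.2828 = 46.4911 − 7.2828 = 39.2083.
Reliability = 39.2083 / 43.9672 = 0.892.

0.892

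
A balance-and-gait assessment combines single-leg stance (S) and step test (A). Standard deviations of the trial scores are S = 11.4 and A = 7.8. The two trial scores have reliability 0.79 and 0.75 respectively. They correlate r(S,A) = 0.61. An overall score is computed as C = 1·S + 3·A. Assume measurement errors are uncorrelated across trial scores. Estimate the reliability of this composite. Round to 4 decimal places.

Var(C) = 11.4² + 3²·7.8² + 2·[3·11.4·7.8·0.61] = 677.52 + 325.447 = 1002.97.
Under uncorrelated errors the observed covariances equal the true-score covariances, so only the own-variance terms attenuate.
True-score variance = [11.4²·0.79 + 3²·7.8²·0.75] + 325.447 = 513.338 + 325.447 = 838.786.
Reliability = 838.786 / 1002.97 = 0.8363.

0.8363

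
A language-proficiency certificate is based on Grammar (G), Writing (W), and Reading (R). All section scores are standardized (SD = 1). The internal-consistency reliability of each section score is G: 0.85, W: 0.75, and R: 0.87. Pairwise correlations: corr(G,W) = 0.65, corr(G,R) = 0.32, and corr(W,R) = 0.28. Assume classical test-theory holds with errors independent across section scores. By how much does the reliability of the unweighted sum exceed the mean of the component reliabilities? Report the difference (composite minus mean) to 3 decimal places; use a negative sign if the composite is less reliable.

Var(sum) = 3 + 2.5 = 5.5; true-score variance = 2.47 + 2.5 = 4.97; composite reliability = 0.9036.
Mean component reliability = 0.8233.
Difference = 0.9036 − 0.8233 = 0.080.

0.080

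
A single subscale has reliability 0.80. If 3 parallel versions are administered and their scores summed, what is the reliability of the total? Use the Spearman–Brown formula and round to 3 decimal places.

0.923

ρ_k = kρ / (1 + (k−1)ρ) = 3·0.80 / (1 + 2·0.80) = 2.400 / 2.600 = 0.923.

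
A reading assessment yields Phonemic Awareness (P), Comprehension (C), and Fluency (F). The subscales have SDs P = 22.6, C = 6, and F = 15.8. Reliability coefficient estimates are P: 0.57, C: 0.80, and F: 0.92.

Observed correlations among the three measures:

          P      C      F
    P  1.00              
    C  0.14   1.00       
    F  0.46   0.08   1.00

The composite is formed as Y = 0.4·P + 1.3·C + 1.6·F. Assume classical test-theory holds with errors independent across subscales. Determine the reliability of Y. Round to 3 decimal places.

0.906

Var(Y) = 0.4²·22.6² + 1.3²·6² + 1.6²·15.8² + 2·[0.52·22.6·6·0.14 + 0.64·22.6·15.8·0.46 + 2.08·6·15.8·0.08] = 781.64 + 261.542 = 1043.18.
With uncorrelated errors the cross-covariances are all true-score covariance, so they carry over unchanged; only the diagonal terms shrink to ρᵢσᵢ².
True-score variance = [0.4²·22.6²·0.57 + 1.3²·6²·0.80 + 1.6²·15.8²·0.92] + 261.542 = 683.205 + 261.542 = 944.747.
Reliability = 944.747 / 1043.18 = 0.906.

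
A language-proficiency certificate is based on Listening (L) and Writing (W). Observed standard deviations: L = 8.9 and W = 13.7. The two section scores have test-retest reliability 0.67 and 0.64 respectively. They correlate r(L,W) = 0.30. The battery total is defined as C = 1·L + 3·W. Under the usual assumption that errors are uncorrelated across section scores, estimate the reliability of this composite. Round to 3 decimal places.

Var(C) = 8.9² + 3²·13.7² + 2·[3·8.9·13.7·0.30] = 1768.42 + 219.474 = 1987.89.
Because errors are independent across components, Cov(Tᵢ,Tⱼ) = Cov(Xᵢ,Xⱼ); the off-diagonal part of the true-score variance is the same as above.
True-score variance = [8.9²·0.67 + 3²·13.7²·0.64] + 219.474 = 1134.17 + 219.474 = 1353.64.
Reliability = 1353.64 / 1987.89 = 0.681.

0.681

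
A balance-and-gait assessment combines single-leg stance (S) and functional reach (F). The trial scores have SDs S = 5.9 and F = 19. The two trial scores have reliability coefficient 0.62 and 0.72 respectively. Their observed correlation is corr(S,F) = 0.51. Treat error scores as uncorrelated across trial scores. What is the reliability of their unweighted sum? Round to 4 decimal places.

0.7759

Var(S+F) = 5.9² + 19² + 2·[5.9·19·0.51] = 395.81 + 114.342 = 510.152.
Under uncorrelated errors the observed covariances equal the true-score covariances, so only the own-variance terms attenuate.
True-score variance = [5.9²·0.62 + 19²·0.72] + 114.342 = 281.502 + 114.342 = 395.844.
Reliability = 395.844 / 510.152 = 0.7759.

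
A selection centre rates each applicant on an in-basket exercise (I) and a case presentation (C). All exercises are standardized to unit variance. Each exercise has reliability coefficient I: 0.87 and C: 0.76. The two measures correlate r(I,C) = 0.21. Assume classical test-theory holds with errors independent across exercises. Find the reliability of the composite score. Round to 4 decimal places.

0.8471

Var(I+C) = 2 + 2·[0.21] = 2 + 0.42 = 2.42.
Under uncorrelated errors the observed covariances equal the true-score covariances, so only the own-variance terms attenuate.
True-score variance = [0.87 + 0.76] + 0.42 = 1.63 + 0.42 = 2.05.
Reliability = 2.05 / 2.42 = 0.8471.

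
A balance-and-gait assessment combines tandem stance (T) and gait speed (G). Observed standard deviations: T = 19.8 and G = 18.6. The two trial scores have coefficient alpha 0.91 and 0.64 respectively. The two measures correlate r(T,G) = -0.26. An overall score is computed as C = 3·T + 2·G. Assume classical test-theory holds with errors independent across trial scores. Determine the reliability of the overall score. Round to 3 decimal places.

Var(C) = 3²·19.8² + 2²·18.6² + 2·[6·19.8·18.6·(-0.26)] = 4912.2 − 1149.03 = 3763.17.
Because errors are independent across components, Cov(Tᵢ,Tⱼ) = Cov(Xᵢ,Xⱼ); the off-diagonal part of the true-score variance is the same as above.
True-score variance = [3²·19.8²·0.91 + 2²·18.6²·0.64] − 1149.03 = 4096.47 − 1149.03 = 2947.43.
Reliability = 2947.43 / 3763.17 = 0.783.

0.783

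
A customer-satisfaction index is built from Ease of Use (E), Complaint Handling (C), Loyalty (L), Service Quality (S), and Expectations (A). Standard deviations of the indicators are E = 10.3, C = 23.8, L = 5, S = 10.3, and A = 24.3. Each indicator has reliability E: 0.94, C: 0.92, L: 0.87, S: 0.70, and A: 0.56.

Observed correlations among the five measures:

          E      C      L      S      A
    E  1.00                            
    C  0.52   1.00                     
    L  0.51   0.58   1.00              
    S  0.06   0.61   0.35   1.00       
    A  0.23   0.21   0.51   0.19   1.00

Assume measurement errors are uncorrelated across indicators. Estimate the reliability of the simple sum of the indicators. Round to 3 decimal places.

0.875

Var(E+C+L+S+A) = 10.3² + 23.8² + 5² + 10.3² + 24.3² + 2·[10.3·23.8·0.52 + 10.3·5·0.51 + 10.3·10.3·0.06 + 10.3·24.3·0.23 + 23.8·5·0.58 + 23.8·10.3·0.61 + 23.8·24.3·0.21 + 5·10.3·0.35 + 5·24.3·0.51 + 10.3·24.3·0.19] = 1394.11 + 1370.44 = 2764.55.
Under uncorrelated errors the observed covariances equal the true-score covariances, so only the own-variance terms attenuate.
True-score variance = [10.3²·0.94 + 23.8²·0.92 + 5²·0.87 + 10.3²·0.70 + 24.3²·0.56] + 1370.44 = 1047.54 + 1370.44 = 2417.98.
Reliability = 2417.98 / 2764.55 = 0.875.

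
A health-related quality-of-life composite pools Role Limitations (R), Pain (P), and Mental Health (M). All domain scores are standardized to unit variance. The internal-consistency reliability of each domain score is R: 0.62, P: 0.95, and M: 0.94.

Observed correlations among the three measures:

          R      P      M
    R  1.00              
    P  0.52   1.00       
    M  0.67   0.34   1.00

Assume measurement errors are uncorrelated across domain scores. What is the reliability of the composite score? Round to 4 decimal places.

0.9191

Var(R+P+M) = 3 + 2·[0.52 + 0.67 + 0.34] = 3 + 3.06 = 6.06.
With uncorrelated errors the cross-covariances are all true-score covariance, so they carry over unchanged; only the diagonal terms shrink to ρᵢσᵢ².
True-score variance = [0.62 + 0.95 + 0.94] + 3.06 = 2.51 + 3.06 = 5.57.
Reliability = 5.57 / 6.06 = 0.9191.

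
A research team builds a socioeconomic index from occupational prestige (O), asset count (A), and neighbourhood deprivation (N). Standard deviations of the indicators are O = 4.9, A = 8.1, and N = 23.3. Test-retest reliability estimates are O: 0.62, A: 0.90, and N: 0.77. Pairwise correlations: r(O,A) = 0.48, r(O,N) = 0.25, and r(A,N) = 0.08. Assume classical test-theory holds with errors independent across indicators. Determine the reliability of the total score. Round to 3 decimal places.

0.815

Var(O+A+N) = 4.9² + 8.1² + 23.3² + 2·[4.9·8.1·0.48 + 4.9·23.3·0.25 + 8.1·23.3·0.08] = 632.51 + 125.384 = 757.894.
Under uncorrelated errors the observed covariances equal the true-score covariances, so only the own-variance terms attenuate.
True-score variance = [4.9²·0.62 + 8.1²·0.90 + 23.3²·0.77] + 125.384 = 491.961 + 125.384 = 617.345.
Reliability = 617.345 / 757.894 = 0.815.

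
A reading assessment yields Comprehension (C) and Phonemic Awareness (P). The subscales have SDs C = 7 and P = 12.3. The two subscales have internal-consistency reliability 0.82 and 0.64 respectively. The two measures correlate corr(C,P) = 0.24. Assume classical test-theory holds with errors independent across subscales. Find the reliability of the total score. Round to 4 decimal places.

Var(C+P) = 7² + 12.3² + 2·[7·12.3·0.24] = 200.29 + 41.328 = 241.618.
With uncorrelated errors the cross-covariances are all true-score covariance, so they carry over unchanged; only the diagonal terms shrink to ρᵢσᵢ².
True-score variance = [7²·0.82 + 12.3²·0.64] + 41.328 = 137.006 + 41.328 = 178.334.
Reliability = 178.334 / 241.618 = 0.7381.

0.7381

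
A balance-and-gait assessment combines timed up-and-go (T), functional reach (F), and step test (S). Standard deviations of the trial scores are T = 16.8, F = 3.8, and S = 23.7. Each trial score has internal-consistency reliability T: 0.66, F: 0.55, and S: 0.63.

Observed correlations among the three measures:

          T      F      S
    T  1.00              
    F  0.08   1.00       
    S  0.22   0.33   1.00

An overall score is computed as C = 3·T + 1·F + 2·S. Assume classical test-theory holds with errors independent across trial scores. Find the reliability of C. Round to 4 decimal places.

Var(C) = 3²·16.8² + 3.8² + 2²·23.7² + 2·[3·16.8·3.8·0.08 + 6·16.8·23.7·0.22 + 2·3.8·23.7·0.33] = 4801.36 + 1200.66 = 6002.02.
Under uncorrelated errors the observed covariances equal the true-score covariances, so only the own-variance terms attenuate.
True-score variance = [3²·16.8²·0.66 + 3.8²·0.55 + 2²·23.7²·0.63] + 1200.66 = 3099.91 + 1200.66 = 4300.57.
Reliability = 4300.57 / 6002.02 = 0.7165.

0.7165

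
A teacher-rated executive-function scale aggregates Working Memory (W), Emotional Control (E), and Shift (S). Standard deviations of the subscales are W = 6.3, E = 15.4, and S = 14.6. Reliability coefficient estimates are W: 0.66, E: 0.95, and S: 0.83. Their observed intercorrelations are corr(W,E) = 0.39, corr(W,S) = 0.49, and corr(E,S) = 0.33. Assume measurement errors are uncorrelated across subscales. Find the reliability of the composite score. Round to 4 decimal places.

0.9234

Var(W+E+S) = 6.3² + 15.4² + 14.6² + 2·[6.3·15.4·0.39 + 6.3·14.6·0.49 + 15.4·14.6·0.33] = 490.01 + 314.21 = 804.22.
Because errors are independent across components, Cov(Tᵢ,Tⱼ) = Cov(Xᵢ,Xⱼ); the off-diagonal part of the true-score variance is the same as above.
True-score variance = [6.3²·0.66 + 15.4²·0.95 + 14.6²·0.83] + 314.21 = 428.42 + 314.21 = 742.631.
Reliability = 742.631 / 804.22 = 0.9234.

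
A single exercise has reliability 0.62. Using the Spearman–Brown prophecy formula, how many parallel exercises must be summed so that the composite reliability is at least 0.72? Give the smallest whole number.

2

k ≥ ρ*(1−ρ₁)/(ρ₁(1−ρ*)) = 0.72·0.38 / (0.62·0.28) = 1.576.
Smallest integer k = 2.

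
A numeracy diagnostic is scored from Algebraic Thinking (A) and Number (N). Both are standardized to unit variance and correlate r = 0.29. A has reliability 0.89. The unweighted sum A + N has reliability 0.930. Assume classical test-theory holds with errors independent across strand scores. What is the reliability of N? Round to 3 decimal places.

0.929

Var(A+N) = 2 + 2·0.29 = 2.580.
True-score variance = ρ_A + ρ_N + 2·0.29, so 0.930 = (0.89 + ρ_N + 0.58) / 2.580.
ρ_N = 0.930·2.580 − 0.89 − 0.58 = 0.929.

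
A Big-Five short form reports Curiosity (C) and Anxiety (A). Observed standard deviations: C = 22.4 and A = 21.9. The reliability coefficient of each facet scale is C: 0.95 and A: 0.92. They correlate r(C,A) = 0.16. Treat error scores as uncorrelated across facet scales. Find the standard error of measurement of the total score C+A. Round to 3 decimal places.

Var(total) = 981.37 + 156.979 = 1138.35.
True-score variance = 917.913 + 156.979 = 1074.89, so reliability = 0.9443.
Error variance = 1138.35 − 1074.89 = 63.4568; SEM = √63.4568 = 7.966.

7.966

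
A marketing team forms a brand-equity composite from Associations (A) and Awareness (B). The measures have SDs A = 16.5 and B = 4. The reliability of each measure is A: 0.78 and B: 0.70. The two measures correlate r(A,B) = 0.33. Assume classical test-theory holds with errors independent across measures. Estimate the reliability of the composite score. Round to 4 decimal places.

Var(A+B) = 16.5² + 4² + 2·[16.5·4·0.33] = 288.25 + 43.56 = 331.81.
With uncorrelated errors the cross-covariances are all true-score covariance, so they carry over unchanged; only the diagonal terms shrink to ρᵢσᵢ².
True-score variance = [16.5²·0.78 + 4²·0.70] + 43.56 = 223.555 + 43.56 = 267.115.
Reliability = 267.115 / 331.81 = 0.8050.

0.8050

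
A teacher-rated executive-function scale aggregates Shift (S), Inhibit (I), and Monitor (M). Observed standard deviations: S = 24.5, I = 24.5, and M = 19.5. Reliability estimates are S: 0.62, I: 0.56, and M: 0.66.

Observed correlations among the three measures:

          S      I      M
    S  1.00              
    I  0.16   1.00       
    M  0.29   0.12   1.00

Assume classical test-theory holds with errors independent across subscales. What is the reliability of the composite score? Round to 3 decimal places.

0.713

Var(S+I+M) = 24.5² + 24.5² + 19.5² + 2·[24.5·24.5·0.16 + 24.5·19.5·0.29 + 24.5·19.5·0.12] = 1580.75 + 583.835 = 2164.59.
With uncorrelated errors the cross-covariances are all true-score covariance, so they carry over unchanged; only the diagonal terms shrink to ρᵢσᵢ².
True-score variance = [24.5²·0.62 + 24.5²·0.56 + 19.5²·0.66] + 583.835 = 959.26 + 583.835 = 1543.09.
Reliability = 1543.09 / 2164.59 = 0.713.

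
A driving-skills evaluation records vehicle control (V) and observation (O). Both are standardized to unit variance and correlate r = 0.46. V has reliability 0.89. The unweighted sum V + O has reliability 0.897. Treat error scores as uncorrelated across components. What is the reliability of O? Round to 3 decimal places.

Var(V+O) = 2 + 2·0.46 = 2.920.
True-score variance = ρ_V + ρ_O + 2·0.46, so 0.897 = (0.89 + ρ_O + 0.92) / 2.920.
ρ_O = 0.897·2.920 − 0.89 − 0.92 = 0.809.

0.809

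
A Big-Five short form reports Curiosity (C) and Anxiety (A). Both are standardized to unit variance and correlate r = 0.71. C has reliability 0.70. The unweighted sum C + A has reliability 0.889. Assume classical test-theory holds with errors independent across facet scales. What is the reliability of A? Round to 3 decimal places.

0.920

Var(C+A) = 2 + 2·0.71 = 3.420.
True-score variance = ρ_C + ρ_A + 2·0.71, so 0.889 = (0.70 + ρ_A + 1.42) / 3.420.
ρ_A = 0.889·3.420 − 0.70 − 1.42 = 0.920.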